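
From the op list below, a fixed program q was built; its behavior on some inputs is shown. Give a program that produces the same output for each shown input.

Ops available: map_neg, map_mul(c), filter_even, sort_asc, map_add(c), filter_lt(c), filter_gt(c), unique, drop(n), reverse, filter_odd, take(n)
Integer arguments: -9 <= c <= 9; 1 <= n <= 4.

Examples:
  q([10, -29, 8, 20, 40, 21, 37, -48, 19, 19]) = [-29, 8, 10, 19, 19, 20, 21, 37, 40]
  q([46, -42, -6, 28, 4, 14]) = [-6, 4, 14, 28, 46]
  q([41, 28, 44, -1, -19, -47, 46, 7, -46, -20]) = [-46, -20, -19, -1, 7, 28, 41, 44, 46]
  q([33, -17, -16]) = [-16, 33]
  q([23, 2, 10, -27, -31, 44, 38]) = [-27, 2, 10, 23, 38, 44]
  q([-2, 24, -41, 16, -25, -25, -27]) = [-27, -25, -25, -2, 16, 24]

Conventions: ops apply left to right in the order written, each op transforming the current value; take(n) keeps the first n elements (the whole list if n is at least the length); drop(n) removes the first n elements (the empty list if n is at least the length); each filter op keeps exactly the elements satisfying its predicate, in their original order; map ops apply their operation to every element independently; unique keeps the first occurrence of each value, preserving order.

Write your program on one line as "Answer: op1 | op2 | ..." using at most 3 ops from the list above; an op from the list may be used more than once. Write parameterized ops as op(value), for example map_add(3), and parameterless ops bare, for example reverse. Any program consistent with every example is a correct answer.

sort_asc | drop(1)

Check, running the answer program on each example:
  [10, -29, 8, 20, 40, 21, 37, -48, 19, 19] -> [-48, -29, 8, 10, 19, 19, 20, 21, 37, 40] -> [-29, 8, 10, 19, 19, 20, 21, 37, 40]
  [46, -42, -6, 28, 4, 14] -> [-42, -6, 4, 14, 28, 46] -> [-6, 4, 14, 28, 46]
  [41, 28, 44, -1, -19, -47, 46, 7, -46, -20] -> [-47, -46, -20, -19, -1, 7, 28, 41, 44, 46] -> [-46, -20, -19, -1, 7, 28, 41, 44, 46]
  [33, -17, -16] -> [-17, -16, 33] -> [-16, 33]
  [23, 2, 10, -27, -31, 44, 38] -> [-31, -27, 2, 10, 23, 38, 44] -> [-27, 2, 10, 23, 38, 44]
  [-2, 24, -41, 16, -25, -25, -27] -> [-41, -27, -25, -25, -2, 16, 24] -> [-27, -25, -25, -2, 16, 24]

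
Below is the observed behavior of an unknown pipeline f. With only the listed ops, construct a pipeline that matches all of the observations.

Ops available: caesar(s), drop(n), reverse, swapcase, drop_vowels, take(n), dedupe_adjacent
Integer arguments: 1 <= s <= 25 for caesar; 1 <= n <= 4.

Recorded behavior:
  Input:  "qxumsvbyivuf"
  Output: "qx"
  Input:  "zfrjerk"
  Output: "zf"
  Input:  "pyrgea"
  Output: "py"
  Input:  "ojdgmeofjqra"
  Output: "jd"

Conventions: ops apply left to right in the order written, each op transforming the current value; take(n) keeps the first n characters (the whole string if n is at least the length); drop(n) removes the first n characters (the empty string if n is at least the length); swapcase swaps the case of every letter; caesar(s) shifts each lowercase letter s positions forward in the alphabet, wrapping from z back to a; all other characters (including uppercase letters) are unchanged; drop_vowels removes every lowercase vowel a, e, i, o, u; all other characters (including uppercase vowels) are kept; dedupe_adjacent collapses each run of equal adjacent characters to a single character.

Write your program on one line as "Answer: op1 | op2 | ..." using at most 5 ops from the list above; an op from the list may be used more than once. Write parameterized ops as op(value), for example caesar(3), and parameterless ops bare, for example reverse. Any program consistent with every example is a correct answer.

reverse | drop_vowels | reverse | take(2)

Check, running the answer program on each example:
  "qxumsvbyivuf" -> "fuviybvsmuxq" -> "fvybvsmxq" -> "qxmsvbyvf" -> "qx"
  "zfrjerk" -> "krejrfz" -> "krjrfz" -> "zfrjrk" -> "zf"
  "pyrgea" -> "aegryp" -> "gryp" -> "pyrg" -> "py"
  "ojdgmeofjqra" -> "arqjfoemgdjo" -> "rqjfmgdj" -> "jdgmfjqr" -> "jd"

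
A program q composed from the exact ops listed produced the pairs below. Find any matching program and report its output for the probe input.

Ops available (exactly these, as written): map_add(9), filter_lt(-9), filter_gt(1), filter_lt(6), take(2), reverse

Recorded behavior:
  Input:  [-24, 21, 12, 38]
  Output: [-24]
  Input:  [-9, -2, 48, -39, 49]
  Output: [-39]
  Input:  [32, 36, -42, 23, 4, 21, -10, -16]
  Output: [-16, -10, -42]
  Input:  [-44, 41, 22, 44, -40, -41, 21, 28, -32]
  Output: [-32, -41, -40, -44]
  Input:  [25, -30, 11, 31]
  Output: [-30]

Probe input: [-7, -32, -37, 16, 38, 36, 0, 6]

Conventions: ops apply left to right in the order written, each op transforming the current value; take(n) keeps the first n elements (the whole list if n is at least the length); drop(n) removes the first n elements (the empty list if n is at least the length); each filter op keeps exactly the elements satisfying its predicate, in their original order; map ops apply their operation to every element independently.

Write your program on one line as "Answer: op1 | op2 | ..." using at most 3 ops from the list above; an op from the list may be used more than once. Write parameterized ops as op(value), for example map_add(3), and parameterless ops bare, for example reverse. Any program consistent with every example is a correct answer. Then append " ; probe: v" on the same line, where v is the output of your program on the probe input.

filter_lt(-9) | reverse ; probe: [-37, -32]

Check, running the answer program on each example:
  [-24, 21, 12, 38] -> [-24] -> [-24]
  [-9, -2, 48, -39, 49] -> [-39] -> [-39]
  [32, 36, -42, 23, 4, 21, -10, -16] -> [-42, -10, -16] -> [-16, -10, -42]
  [-44, 41, 22, 44, -40, -41, 21, 28, -32] -> [-44, -40, -41, -32] -> [-32, -41, -40, -44]
  [25, -30, 11, 31] -> [-30] -> [-30]
  probe: [-7, -32, -37, 16, 38, 36, 0, 6] -> [-32, -37] -> [-37, -32]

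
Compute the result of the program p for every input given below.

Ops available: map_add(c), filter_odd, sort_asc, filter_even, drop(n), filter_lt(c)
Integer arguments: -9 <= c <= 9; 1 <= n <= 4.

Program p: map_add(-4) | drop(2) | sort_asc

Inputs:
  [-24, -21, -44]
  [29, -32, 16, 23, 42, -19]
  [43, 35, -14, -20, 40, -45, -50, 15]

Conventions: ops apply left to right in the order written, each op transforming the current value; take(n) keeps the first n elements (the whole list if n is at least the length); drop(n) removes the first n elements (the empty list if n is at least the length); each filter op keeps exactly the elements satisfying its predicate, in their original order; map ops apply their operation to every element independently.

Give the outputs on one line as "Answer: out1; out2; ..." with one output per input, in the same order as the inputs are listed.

[-48]; [-23, 12, 19, 38]; [-54, -49, -24, -18, 11, 36]

Execution, op by op:
  [-24, -21, -44] -> [-28, -25, -48] -> [-48] -> [-48]
  [29, -32, 16, 23, 42, -19] -> [25, -36, 12, 19, 38, -23] -> [12, 19, 38, -23] -> [-23, 12, 19, 38]
  [43, 35, -14, -20, 40, -45, -50, 15] -> [39, 31, -18, -24, 36, -49, -54, 11] -> [-18, -24, 36, -49, -54, 11] -> [-54, -49, -24, -18, 11, 36]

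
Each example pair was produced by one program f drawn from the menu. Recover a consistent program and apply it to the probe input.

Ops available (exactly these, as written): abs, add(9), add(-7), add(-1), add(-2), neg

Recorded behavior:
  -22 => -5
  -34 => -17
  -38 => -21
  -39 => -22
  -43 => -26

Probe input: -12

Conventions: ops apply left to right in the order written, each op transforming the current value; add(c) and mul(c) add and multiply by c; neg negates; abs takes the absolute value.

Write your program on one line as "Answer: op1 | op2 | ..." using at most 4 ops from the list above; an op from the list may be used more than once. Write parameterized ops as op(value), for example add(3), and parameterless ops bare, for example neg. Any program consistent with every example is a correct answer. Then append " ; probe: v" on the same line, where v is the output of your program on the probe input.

add(9) | add(-1) | add(9) ; probe: 5

Check, running the answer program on each example:
  -22 -> -13 -> -14 -> -5
  -34 -> -25 -> -26 -> -17
  -38 -> -29 -> -30 -> -21
  -39 -> -30 -> -31 -> -22
  -43 -> -34 -> -35 -> -26
  probe: -12 -> -3 -> -4 -> 5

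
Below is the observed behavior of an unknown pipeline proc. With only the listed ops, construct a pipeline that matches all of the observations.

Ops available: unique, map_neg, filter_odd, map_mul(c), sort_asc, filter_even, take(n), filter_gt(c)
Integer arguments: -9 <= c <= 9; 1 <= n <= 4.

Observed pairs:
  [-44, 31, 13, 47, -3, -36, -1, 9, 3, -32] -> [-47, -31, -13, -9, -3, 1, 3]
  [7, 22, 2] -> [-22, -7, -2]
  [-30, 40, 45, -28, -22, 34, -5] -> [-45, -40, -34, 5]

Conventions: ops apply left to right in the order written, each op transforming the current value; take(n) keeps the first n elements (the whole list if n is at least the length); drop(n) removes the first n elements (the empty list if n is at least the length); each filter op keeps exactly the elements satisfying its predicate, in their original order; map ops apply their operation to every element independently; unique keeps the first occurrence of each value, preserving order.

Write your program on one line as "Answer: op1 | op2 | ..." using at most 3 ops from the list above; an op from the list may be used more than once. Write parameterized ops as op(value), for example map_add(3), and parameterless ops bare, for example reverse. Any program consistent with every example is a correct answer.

filter_gt(-7) | map_neg | sort_asc

Check, running the answer program on each example:
  [-44, 31, 13, 47, -3, -36, -1, 9, 3, -32] -> [31, 13, 47, -3, -1, 9, 3] -> [-31, -13, -47, 3, 1, -9, -3] -> [-47, -31, -13, -9, -3, 1, 3]
  [7, 22, 2] -> [7, 22, 2] -> [-7, -22, -2] -> [-22, -7, -2]
  [-30, 40, 45, -28, -22, 34, -5] -> [40, 45, 34, -5] -> [-40, -45, -34, 5] -> [-45, -40, -34, 5]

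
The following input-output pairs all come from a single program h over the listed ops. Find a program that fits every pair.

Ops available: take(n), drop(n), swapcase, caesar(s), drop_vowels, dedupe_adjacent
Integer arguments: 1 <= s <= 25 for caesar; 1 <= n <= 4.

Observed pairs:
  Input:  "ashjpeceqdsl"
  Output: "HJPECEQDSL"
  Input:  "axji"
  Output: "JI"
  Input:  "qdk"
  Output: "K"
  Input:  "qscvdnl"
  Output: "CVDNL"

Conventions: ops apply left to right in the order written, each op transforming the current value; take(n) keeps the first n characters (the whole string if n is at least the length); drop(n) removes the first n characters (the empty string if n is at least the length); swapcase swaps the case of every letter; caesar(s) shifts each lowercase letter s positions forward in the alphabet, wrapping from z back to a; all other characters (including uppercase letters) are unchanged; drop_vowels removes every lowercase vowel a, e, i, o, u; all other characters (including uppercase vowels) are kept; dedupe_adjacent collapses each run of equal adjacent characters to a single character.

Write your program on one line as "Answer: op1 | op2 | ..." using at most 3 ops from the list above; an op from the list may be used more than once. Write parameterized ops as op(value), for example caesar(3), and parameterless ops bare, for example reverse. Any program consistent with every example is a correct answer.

swapcase | drop(2)

Check, running the answer program on each example:
  "ashjpeceqdsl" -> "ASHJPECEQDSL" -> "HJPECEQDSL"
  "axji" -> "AXJI" -> "JI"
  "qdk" -> "QDK" -> "K"
  "qscvdnl" -> "QSCVDNL" -> "CVDNL"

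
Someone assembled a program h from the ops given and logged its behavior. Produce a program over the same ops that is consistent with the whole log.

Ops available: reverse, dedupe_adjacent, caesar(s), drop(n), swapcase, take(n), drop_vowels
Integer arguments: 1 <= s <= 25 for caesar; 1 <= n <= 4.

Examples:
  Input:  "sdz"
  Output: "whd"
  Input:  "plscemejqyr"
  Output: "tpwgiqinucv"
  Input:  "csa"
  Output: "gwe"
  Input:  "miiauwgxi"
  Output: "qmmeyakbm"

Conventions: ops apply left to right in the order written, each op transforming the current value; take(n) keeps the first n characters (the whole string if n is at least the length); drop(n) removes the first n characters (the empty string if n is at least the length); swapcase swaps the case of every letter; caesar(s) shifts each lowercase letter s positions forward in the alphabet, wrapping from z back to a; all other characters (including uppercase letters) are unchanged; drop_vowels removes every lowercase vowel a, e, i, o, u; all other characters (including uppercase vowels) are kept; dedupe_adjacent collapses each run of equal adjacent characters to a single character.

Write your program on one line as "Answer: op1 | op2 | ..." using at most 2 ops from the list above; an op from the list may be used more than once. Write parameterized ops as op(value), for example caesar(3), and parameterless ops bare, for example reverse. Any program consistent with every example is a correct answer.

caesar(16) | caesar(14)

Check, running the answer program on each example:
  "sdz" -> "itp" -> "whd"
  "plscemejqyr" -> "fbisucuzgoh" -> "tpwgiqinucv"
  "csa" -> "siq" -> "gwe"
  "miiauwgxi" -> "cyyqkmwny" -> "qmmeyakbm"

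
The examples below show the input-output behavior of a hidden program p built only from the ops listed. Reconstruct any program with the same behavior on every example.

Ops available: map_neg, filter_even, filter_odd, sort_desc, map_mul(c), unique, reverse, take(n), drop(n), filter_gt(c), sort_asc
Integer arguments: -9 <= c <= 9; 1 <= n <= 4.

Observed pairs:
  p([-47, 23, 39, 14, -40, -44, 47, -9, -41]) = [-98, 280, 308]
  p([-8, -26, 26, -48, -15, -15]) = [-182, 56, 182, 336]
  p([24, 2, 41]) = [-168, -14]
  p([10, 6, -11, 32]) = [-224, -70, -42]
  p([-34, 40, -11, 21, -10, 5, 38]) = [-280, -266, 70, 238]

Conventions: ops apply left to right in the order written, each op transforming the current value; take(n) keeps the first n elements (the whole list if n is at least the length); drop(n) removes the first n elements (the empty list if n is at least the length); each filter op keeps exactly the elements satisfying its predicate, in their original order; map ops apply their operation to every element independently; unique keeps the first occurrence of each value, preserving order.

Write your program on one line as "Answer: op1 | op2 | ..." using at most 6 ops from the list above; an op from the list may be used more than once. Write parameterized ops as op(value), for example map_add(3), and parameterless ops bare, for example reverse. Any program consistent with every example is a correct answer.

map_mul(7) | reverse | sort_desc | map_neg | filter_even

Check, running the answer program on each example:
  [-47, 23, 39, 14, -40, -44, 47, -9, -41] -> [-329, 161, 273, 98, -280, -308, 329, -63, -287] -> [-287, -63, 329, -308, -280, 98, 273, 161, -329] -> [329, 273, 161, 98, -63, -280, -287, -308, -329] -> [-329, -273, -161, -98, 63, 280, 287, 308, 329] -> [-98, 280, 308]
  [-8, -26, 26, -48, -15, -15] -> [-56, -182, 182, -336, -105, -105] -> [-105, -105, -336, 182, -182, -56] -> [182, -56, -105, -105, -182, -336] -> [-182, 56, 105, 105, 182, 336] -> [-182, 56, 182, 336]
  [24, 2, 41] -> [168, 14, 287] -> [287, 14, 168] -> [287, 168, 14] -> [-287, -168, -14] -> [-168, -14]
  [10, 6, -11, 32] -> [70, 42, -77, 224] -> [224, -77, 42, 70] -> [224, 70, 42, -77] -> [-224, -70, -42, 77] -> [-224, -70, -42]
  [-34, 40, -11, 21, -10, 5, 38] -> [-238, 280, -77, 147, -70, 35, 266] -> [266, 35, -70, 147, -77, 280, -238] -> [280, 266, 147, 35, -70, -77, -238] -> [-280, -266, -147, -35, 70, 77, 238] -> [-280, -266, 70, 238]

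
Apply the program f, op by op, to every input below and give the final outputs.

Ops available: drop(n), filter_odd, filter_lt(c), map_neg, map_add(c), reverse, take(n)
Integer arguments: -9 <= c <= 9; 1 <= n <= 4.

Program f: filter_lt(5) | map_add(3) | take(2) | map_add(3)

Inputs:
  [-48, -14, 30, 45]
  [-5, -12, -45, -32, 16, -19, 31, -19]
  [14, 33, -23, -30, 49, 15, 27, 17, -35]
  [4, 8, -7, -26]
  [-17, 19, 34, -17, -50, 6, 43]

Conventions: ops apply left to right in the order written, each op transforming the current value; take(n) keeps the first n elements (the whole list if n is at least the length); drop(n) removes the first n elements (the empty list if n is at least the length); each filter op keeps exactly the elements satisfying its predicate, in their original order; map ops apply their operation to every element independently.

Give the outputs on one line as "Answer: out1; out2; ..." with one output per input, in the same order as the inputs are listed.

[-42, -8]; [1, -6]; [-17, -24]; [10, -1]; [-11, -11]

Execution, op by op:
  [-48, -14, 30, 45] -> [-48, -14] -> [-45, -11] -> [-45, -11] -> [-42, -8]
  [-5, -12, -45, -32, 16, -19, 31, -19] -> [-5, -12, -45, -32, -19, -19] -> [-2, -9, -42, -29, -16, -16] -> [-2, -9] -> [1, -6]
  [14, 33, -23, -30, 49, 15, 27, 17, -35] -> [-23, -30, -35] -> [-20, -27, -32] -> [-20, -27] -> [-17, -24]
  [4, 8, -7, -26] -> [4, -7, -26] -> [7, -4, -23] -> [7, -4] -> [10, -1]
  [-17, 19, 34, -17, -50, 6, 43] -> [-17, -17, -50] -> [-14, -14, -47] -> [-14, -14] -> [-11, -11]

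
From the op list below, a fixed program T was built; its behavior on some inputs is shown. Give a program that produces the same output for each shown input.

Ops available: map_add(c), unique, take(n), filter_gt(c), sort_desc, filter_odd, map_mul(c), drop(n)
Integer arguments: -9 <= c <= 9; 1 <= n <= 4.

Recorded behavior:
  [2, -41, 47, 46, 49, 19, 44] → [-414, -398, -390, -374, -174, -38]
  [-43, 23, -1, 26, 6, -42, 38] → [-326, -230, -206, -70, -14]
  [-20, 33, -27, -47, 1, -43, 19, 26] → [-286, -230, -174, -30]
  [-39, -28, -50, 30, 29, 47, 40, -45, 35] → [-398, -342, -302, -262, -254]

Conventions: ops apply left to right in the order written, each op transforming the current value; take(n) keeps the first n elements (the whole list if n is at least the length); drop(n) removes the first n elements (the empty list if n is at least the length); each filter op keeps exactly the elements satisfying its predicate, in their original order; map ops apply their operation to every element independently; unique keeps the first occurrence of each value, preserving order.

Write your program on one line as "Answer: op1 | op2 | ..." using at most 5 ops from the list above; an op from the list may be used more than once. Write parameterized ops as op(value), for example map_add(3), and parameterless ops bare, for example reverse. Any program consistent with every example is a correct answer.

map_add(2) | filter_gt(-7) | sort_desc | map_mul(-8) | map_add(-6)

Check, running the answer program on each example:
  [2, -41, 47, 46, 49, 19, 44] -> [4, -39, 49, 48, 51, 21, 46] -> [4, 49, 48, 51, 21, 46] -> [51, 49, 48, 46, 21, 4] -> [-408, -392, -384, -368, -168, -32] -> [-414, -398, -390, -374, -174, -38]
  [-43, 23, -1, 26, 6, -42, 38] -> [-41, 25, 1, 28, 8, -40, 40] -> [25, 1, 28, 8, 40] -> [40, 28, 25, 8, 1] -> [-320, -224, -200, -64, -8] -> [-326, -230, -206, -70, -14]
  [-20, 33, -27, -47, 1, -43, 19, 26] -> [-18, 35, -25, -45, 3, -41, 21, 28] -> [35, 3, 21, 28] -> [35, 28, 21, 3] -> [-280, -224, -168, -24] -> [-286, -230, -174, -30]
  [-39, -28, -50, 30, 29, 47, 40, -45, 35] -> [-37, -26, -48, 32, 31, 49, 42, -43, 37] -> [32, 31, 49, 42, 37] -> [49, 42, 37, 32, 31] -> [-392, -336, -296, -256, -248] -> [-398, -342, -302, -262, -254]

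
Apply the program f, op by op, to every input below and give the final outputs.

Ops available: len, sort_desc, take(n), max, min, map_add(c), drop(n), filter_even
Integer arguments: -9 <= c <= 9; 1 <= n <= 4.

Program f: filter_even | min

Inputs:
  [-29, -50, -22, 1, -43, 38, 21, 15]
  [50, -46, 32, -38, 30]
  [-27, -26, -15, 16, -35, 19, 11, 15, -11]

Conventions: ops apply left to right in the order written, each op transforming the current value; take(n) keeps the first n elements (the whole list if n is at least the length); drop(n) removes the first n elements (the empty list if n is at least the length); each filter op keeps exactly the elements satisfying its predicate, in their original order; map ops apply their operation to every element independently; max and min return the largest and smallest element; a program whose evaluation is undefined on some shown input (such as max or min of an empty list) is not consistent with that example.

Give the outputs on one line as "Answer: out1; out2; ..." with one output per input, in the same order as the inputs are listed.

Execution, op by op:
  [-29, -50, -22, 1, -43, 38, 21, 15] -> [-50, -22, 38] -> -50
  [50, -46, 32, -38, 30] -> [50, -46, 32, -38, 30] -> -46
  [-27, -26, -15, 16, -35, 19, 11, 15, -11] -> [-26, 16] -> -26

-50; -46; -26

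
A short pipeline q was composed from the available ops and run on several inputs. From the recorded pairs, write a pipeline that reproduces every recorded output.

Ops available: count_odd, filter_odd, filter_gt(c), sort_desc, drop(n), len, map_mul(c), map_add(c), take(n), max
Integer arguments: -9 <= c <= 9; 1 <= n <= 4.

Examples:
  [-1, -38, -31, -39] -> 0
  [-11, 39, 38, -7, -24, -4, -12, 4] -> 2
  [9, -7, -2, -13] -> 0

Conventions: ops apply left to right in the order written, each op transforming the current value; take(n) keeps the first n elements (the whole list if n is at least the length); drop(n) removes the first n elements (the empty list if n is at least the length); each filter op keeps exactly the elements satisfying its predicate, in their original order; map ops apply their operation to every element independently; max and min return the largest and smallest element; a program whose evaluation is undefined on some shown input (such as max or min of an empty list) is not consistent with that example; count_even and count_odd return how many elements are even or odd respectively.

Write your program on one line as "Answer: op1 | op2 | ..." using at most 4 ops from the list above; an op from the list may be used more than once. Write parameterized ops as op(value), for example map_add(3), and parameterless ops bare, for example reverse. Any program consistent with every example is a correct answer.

map_add(-5) | filter_gt(-6) | count_odd

Check, running the answer program on each example:
  [-1, -38, -31, -39] -> [-6, -43, -36, -44] -> [] -> 0
  [-11, 39, 38, -7, -24, -4, -12, 4] -> [-16, 34, 33, -12, -29, -9, -17, -1] -> [34, 33, -1] -> 2
  [9, -7, -2, -13] -> [4, -12, -7, -18] -> [4] -> 0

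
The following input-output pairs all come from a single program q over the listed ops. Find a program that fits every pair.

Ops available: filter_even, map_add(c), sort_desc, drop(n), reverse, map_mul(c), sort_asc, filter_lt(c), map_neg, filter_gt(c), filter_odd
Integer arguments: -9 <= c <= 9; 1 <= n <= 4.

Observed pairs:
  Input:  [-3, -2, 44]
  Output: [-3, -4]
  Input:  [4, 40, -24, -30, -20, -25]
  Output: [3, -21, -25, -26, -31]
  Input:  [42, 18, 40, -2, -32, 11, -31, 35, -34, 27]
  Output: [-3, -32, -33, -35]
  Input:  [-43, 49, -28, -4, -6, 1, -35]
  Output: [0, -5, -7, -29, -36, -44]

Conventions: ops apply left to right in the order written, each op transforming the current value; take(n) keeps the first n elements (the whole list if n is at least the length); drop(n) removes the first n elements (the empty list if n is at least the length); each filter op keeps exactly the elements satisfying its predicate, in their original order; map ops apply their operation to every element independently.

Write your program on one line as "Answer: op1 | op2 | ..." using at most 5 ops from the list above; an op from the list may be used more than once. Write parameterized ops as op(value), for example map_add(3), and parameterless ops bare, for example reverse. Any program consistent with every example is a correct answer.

sort_desc | filter_lt(7) | map_add(-7) | map_add(6)

Check, running the answer program on each example:
  [-3, -2, 44] -> [44, -2, -3] -> [-2, -3] -> [-9, -10] -> [-3, -4]
  [4, 40, -24, -30, -20, -25] -> [40, 4, -20, -24, -25, -30] -> [4, -20, -24, -25, -30] -> [-3, -27, -31, -32, -37] -> [3, -21, -25, -26, -31]
  [42, 18, 40, -2, -32, 11, -31, 35, -34, 27] -> [42, 40, 35, 27, 18, 11, -2, -31, -32, -34] -> [-2, -31, -32, -34] -> [-9, -38, -39, -41] -> [-3, -32, -33, -35]
  [-43, 49, -28, -4, -6, 1, -35] -> [49, 1, -4, -6, -28, -35, -43] -> [1, -4, -6, -28, -35, -43] -> [-6, -11, -13, -35, -42, -50] -> [0, -5, -7, -29, -36, -44]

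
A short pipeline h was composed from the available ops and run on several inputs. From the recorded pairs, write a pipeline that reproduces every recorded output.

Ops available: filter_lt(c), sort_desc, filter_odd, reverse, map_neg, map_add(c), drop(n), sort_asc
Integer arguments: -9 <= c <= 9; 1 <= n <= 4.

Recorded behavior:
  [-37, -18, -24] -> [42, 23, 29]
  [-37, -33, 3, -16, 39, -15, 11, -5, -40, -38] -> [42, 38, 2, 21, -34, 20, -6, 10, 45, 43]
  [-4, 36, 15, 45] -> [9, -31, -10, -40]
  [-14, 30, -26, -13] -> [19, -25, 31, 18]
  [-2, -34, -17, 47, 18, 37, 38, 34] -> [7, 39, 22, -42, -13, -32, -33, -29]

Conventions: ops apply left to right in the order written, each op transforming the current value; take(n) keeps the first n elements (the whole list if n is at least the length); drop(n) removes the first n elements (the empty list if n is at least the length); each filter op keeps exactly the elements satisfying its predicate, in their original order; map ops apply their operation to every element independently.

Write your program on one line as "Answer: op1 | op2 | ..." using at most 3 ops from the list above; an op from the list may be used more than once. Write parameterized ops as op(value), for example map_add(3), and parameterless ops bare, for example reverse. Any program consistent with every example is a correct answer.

map_neg | map_add(5)

Check, running the answer program on each example:
  [-37, -18, -24] -> [37, 18, 24] -> [42, 23, 29]
  [-37, -33, 3, -16, 39, -15, 11, -5, -40, -38] -> [37, 33, -3, 16, -39, 15, -11, 5, 40, 38] -> [42, 38, 2, 21, -34, 20, -6, 10, 45, 43]
  [-4, 36, 15, 45] -> [4, -36, -15, -45] -> [9, -31, -10, -40]
  [-14, 30, -26, -13] -> [14, -30, 26, 13] -> [19, -25, 31, 18]
  [-2, -34, -17, 47, 18, 37, 38, 34] -> [2, 34, 17, -47, -18, -37, -38, -34] -> [7, 39, 22, -42, -13, -32, -33, -29]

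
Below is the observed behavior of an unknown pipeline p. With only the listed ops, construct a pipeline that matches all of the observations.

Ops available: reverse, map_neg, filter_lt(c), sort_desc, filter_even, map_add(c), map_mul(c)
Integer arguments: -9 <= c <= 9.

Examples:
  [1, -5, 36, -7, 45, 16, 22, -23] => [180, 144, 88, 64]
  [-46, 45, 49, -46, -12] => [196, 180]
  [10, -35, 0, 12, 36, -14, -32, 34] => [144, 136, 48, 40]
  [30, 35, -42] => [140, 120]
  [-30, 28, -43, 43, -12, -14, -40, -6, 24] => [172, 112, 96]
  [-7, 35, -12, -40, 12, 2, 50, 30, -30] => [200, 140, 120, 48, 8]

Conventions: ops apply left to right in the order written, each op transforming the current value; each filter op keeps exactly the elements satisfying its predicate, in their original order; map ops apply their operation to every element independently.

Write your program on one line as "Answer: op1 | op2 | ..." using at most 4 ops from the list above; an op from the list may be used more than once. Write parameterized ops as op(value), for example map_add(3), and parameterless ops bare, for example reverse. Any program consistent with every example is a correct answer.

sort_desc | map_mul(-4) | filter_lt(-7) | map_neg

Check, running the answer program on each example:
  [1, -5, 36, -7, 45, 16, 22, -23] -> [45, 36, 22, 16, 1, -5, -7, -23] -> [-180, -144, -88, -64, -4, 20, 28, 92] -> [-180, -144, -88, -64] -> [180, 144, 88, 64]
  [-46, 45, 49, -46, -12] -> [49, 45, -12, -46, -46] -> [-196, -180, 48, 184, 184] -> [-196, -180] -> [196, 180]
  [10, -35, 0, 12, 36, -14, -32, 34] -> [36, 34, 12, 10, 0, -14, -32, -35] -> [-144, -136, -48, -40, 0, 56, 128, 140] -> [-144, -136, -48, -40] -> [144, 136, 48, 40]
  [30, 35, -42] -> [35, 30, -42] -> [-140, -120, 168] -> [-140, -120] -> [140, 120]
  [-30, 28, -43, 43, -12, -14, -40, -6, 24] -> [43, 28, 24, -6, -12, -14, -30, -40, -43] -> [-172, -112, -96, 24, 48, 56, 120, 160, 172] -> [-172, -112, -96] -> [172, 112, 96]
  [-7, 35, -12, -40, 12, 2, 50, 30, -30] -> [50, 35, 30, 12, 2, -7, -12, -30, -40] -> [-200, -140, -120, -48, -8, 28, 48, 120, 160] -> [-200, -140, -120, -48, -8] -> [200, 140, 120, 48, 8]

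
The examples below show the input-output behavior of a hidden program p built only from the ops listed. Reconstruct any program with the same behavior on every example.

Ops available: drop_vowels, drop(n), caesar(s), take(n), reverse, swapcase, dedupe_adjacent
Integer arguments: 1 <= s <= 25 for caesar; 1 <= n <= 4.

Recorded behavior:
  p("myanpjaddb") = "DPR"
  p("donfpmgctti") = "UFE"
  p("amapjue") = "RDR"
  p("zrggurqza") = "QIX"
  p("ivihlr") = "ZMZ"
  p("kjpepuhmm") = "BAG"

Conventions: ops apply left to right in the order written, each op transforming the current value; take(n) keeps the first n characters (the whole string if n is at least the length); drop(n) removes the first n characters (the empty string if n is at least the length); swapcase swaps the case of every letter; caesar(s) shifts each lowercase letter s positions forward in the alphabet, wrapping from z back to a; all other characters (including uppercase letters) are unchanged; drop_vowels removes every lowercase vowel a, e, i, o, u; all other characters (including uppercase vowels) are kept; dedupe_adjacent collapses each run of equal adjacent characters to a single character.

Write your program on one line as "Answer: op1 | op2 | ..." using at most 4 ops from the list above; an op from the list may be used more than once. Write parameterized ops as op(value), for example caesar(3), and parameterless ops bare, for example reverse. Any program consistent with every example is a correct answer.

caesar(17) | dedupe_adjacent | take(3) | swapcase

Check, running the answer program on each example:
  "myanpjaddb" -> "dpregaruus" -> "dpregarus" -> "dpr" -> "DPR"
  "donfpmgctti" -> "ufewgdxtkkz" -> "ufewgdxtkz" -> "ufe" -> "UFE"
  "amapjue" -> "rdrgalv" -> "rdrgalv" -> "rdr" -> "RDR"
  "zrggurqza" -> "qixxlihqr" -> "qixlihqr" -> "qix" -> "QIX"
  "ivihlr" -> "zmzyci" -> "zmzyci" -> "zmz" -> "ZMZ"
  "kjpepuhmm" -> "bagvglydd" -> "bagvglyd" -> "bag" -> "BAG"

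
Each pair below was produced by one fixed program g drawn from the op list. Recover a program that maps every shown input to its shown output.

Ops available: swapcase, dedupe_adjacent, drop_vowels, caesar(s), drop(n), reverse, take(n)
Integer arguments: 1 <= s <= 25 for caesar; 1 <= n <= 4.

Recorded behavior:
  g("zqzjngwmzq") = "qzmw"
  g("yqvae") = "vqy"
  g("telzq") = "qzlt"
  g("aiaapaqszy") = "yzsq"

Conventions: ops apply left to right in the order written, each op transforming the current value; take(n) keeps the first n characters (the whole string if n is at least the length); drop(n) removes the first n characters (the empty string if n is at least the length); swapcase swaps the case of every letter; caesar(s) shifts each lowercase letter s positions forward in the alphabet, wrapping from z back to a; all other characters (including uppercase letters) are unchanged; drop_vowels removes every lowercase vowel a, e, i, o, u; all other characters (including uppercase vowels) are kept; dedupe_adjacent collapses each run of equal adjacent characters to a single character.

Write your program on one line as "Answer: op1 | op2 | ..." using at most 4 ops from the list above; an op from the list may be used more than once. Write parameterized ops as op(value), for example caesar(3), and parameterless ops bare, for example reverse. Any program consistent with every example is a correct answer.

reverse | drop_vowels | take(4)

Check, running the answer program on each example:
  "zqzjngwmzq" -> "qzmwgnjzqz" -> "qzmwgnjzqz" -> "qzmw"
  "yqvae" -> "eavqy" -> "vqy" -> "vqy"
  "telzq" -> "qzlet" -> "qzlt" -> "qzlt"
  "aiaapaqszy" -> "yzsqapaaia" -> "yzsqp" -> "yzsq"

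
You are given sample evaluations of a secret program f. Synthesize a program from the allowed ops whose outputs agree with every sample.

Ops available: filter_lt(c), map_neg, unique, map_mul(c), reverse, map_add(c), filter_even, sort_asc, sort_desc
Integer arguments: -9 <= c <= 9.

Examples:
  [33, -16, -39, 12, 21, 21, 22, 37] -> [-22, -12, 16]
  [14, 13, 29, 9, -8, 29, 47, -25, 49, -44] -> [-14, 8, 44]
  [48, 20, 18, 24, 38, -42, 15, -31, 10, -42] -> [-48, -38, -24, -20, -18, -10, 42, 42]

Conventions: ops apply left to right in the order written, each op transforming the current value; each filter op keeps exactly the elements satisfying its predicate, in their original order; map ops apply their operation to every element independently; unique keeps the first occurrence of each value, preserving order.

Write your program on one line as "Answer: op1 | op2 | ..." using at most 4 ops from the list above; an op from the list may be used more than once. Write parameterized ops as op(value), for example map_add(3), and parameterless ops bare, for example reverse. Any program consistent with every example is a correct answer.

filter_even | map_neg | sort_asc

Check, running the answer program on each example:
  [33, -16, -39, 12, 21, 21, 22, 37] -> [-16, 12, 22] -> [16, -12, -22] -> [-22, -12, 16]
  [14, 13, 29, 9, -8, 29, 47, -25, 49, -44] -> [14, -8, -44] -> [-14, 8, 44] -> [-14, 8, 44]
  [48, 20, 18, 24, 38, -42, 15, -31, 10, -42] -> [48, 20, 18, 24, 38, -42, 10, -42] -> [-48, -20, -18, -24, -38, 42, -10, 42] -> [-48, -38, -24, -20, -18, -10, 42, 42]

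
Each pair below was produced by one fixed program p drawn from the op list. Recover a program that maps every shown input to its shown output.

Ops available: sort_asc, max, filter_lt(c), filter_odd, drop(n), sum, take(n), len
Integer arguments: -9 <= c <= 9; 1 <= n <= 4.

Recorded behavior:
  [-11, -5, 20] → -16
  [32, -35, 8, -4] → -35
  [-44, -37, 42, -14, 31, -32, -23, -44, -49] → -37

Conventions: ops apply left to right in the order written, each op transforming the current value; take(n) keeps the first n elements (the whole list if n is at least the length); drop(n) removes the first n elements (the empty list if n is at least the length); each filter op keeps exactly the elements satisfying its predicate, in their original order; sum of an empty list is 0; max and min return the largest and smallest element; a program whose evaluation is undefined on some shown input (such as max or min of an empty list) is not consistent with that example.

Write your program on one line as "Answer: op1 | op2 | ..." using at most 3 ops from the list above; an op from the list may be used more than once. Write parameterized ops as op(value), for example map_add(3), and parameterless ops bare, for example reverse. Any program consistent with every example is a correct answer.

take(4) | filter_odd | sum

Check, running the answer program on each example:
  [-11, -5, 20] -> [-11, -5, 20] -> [-11, -5] -> -16
  [32, -35, 8, -4] -> [32, -35, 8, -4] -> [-35] -> -35
  [-44, -37, 42, -14, 31, -32, -23, -44, -49] -> [-44, -37, 42, -14] -> [-37] -> -37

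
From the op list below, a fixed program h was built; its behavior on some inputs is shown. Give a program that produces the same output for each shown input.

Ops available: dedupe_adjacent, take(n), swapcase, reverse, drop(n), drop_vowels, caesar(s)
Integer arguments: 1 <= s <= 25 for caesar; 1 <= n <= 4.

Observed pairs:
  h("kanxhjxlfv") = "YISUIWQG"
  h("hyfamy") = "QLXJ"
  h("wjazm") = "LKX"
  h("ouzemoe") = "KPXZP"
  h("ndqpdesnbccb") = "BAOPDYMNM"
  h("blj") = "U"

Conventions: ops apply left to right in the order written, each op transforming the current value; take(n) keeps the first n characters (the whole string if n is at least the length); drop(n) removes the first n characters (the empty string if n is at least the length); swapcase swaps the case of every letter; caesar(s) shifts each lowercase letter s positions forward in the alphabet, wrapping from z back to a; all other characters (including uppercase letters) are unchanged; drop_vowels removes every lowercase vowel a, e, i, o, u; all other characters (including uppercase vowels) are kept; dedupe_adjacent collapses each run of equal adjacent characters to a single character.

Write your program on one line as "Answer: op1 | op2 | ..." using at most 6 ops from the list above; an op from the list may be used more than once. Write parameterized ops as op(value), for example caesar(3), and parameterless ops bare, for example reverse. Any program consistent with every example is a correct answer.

drop(1) | dedupe_adjacent | caesar(11) | drop(1) | swapcase

Check, running the answer program on each example:
  "kanxhjxlfv" -> "anxhjxlfv" -> "anxhjxlfv" -> "lyisuiwqg" -> "yisuiwqg" -> "YISUIWQG"
  "hyfamy" -> "yfamy" -> "yfamy" -> "jqlxj" -> "qlxj" -> "QLXJ"
  "wjazm" -> "jazm" -> "jazm" -> "ulkx" -> "lkx" -> "LKX"
  "ouzemoe" -> "uzemoe" -> "uzemoe" -> "fkpxzp" -> "kpxzp" -> "KPXZP"
  "ndqpdesnbccb" -> "dqpdesnbccb" -> "dqpdesnbcb" -> "obaopdymnm" -> "baopdymnm" -> "BAOPDYMNM"
  "blj" -> "lj" -> "lj" -> "wu" -> "u" -> "U"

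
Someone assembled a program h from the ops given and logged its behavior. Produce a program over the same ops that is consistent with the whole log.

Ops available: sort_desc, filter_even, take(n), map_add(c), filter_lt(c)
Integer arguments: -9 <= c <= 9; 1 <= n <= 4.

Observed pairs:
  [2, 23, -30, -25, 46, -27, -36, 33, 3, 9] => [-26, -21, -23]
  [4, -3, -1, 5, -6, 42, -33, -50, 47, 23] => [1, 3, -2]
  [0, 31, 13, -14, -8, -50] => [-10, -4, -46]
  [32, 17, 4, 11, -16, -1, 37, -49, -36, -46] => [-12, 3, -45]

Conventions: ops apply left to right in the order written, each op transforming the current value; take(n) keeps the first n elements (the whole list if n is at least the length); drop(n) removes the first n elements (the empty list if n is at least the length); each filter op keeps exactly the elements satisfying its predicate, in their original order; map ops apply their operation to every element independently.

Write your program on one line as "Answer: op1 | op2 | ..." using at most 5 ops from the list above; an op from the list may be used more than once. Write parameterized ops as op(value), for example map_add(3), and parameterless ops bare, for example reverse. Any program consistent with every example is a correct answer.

map_add(4) | filter_lt(8) | filter_lt(4) | take(3)

Check, running the answer program on each example:
  [2, 23, -30, -25, 46, -27, -36, 33, 3, 9] -> [6, 27, -26, -21, 50, -23, -32, 37, 7, 13] -> [6, -26, -21, -23, -32, 7] -> [-26, -21, -23, -32] -> [-26, -21, -23]
  [4, -3, -1, 5, -6, 42, -33, -50, 47, 23] -> [8, 1, 3, 9, -2, 46, -29, -46, 51, 27] -> [1, 3, -2, -29, -46] -> [1, 3, -2, -29, -46] -> [1, 3, -2]
  [0, 31, 13, -14, -8, -50] -> [4, 35, 17, -10, -4, -46] -> [4, -10, -4, -46] -> [-10, -4, -46] -> [-10, -4, -46]
  [32, 17, 4, 11, -16, -1, 37, -49, -36, -46] -> [36, 21, 8, 15, -12, 3, 41, -45, -32, -42] -> [-12, 3, -45, -32, -42] -> [-12, 3, -45, -32, -42] -> [-12, 3, -45]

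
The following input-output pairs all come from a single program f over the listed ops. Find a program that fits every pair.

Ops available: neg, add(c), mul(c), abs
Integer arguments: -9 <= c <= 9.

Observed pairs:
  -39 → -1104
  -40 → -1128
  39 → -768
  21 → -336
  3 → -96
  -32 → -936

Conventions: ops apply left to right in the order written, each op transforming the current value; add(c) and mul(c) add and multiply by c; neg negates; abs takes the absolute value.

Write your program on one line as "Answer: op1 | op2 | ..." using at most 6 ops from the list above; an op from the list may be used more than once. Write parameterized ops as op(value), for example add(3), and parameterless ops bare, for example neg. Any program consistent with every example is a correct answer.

add(-7) | abs | neg | mul(8) | mul(3)

Check, running the answer program on each example:
  -39 -> -46 -> 46 -> -46 -> -368 -> -1104
  -40 -> -47 -> 47 -> -47 -> -376 -> -1128
  39 -> 32 -> 32 -> -32 -> -256 -> -768
  21 -> 14 -> 14 -> -14 -> -112 -> -336
  3 -> -4 -> 4 -> -4 -> -32 -> -96
  -32 -> -39 -> 39 -> -39 -> -312 -> -936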